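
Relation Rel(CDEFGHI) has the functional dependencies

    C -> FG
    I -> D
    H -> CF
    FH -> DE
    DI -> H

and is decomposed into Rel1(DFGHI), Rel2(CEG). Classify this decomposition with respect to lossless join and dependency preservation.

Lossless test: (G)⁺ = {G}, which is a superkey of neither fragment — lossy.
Dependency preservation: the restricted closure of {C} across the fragments never reaches {FG}, so C → FG cannot be enforced without a join — not preserved.

lossy and not dependency-preserving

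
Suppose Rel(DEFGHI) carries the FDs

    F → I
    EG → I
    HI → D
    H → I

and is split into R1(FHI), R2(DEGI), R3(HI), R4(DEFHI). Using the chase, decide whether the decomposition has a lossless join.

Chase test. Columns are DEFGHI; row i has aⱼ where attribute j ∈ Ri, else bᵢⱼ.
Initial tableau (one row per fragment):
  row 1: b11 b12 a3 b14 a5 a6
  row 2: a1 a2 b23 a4 b25 a6
  row 3: b31 b32 b33 b34 a5 a6
  row 4: a1 a2 a3 b44 a5 a6
Rows 1 and 3 agree on HI; apply HI→D and equate their D entries.
Rows 1 and 4 agree on HI; apply HI→D and equate their D entries.
No row becomes fully distinguished — the join is lossy.

No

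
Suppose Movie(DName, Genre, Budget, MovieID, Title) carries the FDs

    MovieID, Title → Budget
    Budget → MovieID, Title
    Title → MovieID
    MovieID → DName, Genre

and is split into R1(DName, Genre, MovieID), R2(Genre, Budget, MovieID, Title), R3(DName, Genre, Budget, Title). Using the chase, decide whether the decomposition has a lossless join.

Chase test. Columns are DName, Genre, Budget, MovieID, Title; row i has aⱼ where attribute j ∈ Ri, else bᵢⱼ.
Initial tableau (one row per fragment):
  row 1: a1 a2 b13 a4 b15
  row 2: b21 a2 a3 a4 a5
  row 3: a1 a2 a3 b34 a5
Rows 2 and 3 agree on Budget; apply Budget→MovieID, Title and equate their MovieID, Title entries.
Rows 1 and 2 agree on MovieID; apply MovieID→DName, Genre and equate their DName, Genre entries.
Row 2 is now all distinguished symbols — the join is lossless.

Yes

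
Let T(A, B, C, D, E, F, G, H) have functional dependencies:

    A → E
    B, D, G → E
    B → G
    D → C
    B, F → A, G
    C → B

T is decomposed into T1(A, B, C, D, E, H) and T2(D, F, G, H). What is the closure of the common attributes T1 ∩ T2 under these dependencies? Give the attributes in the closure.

B, C, D, E, G, H

T1 ∩ T2 = {D, H}.
D → C applies, adding C
C → B applies, adding B
B → G applies, adding G
B, D, G → E applies, adding E
Closure: {B, C, D, E, G, H}.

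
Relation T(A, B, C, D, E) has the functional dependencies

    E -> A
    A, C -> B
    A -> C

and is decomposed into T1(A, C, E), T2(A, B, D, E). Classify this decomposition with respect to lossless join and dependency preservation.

Lossless test: (A, E)⁺ = {A, B, C, E}, which contains all of one fragment — lossless.
Dependency preservation: A, C → B is not contained in any single fragment, but the restricted closure of its left-hand side across the fragments still reaches the right-hand side; the remaining FDs each lie inside some fragment. All dependencies are preserved.

lossless and dependency-preserving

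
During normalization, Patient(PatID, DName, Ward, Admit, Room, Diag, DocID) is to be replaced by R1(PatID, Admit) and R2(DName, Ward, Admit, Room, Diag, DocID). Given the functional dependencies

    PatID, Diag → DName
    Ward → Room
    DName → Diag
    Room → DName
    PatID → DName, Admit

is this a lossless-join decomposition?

No

Common attributes: R1 ∩ R2 = {Admit}.
No dependency enlarges {Admit}, so (Admit)⁺ = {Admit}.
The closure contains neither all of R1 = {PatID, Admit} nor all of R2 = {DName, Ward, Admit, Room, Diag, DocID}, so the common attributes are not a superkey of either fragment. The join is lossy.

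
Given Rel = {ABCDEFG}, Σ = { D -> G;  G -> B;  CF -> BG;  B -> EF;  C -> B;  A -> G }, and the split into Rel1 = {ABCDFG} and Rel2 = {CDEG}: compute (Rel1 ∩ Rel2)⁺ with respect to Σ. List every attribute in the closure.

Rel1 ∩ Rel2 = {CDG}.
G → B applies, adding B
B → EF applies, adding EF
Closure: {BCDEFG}.

BCDEFG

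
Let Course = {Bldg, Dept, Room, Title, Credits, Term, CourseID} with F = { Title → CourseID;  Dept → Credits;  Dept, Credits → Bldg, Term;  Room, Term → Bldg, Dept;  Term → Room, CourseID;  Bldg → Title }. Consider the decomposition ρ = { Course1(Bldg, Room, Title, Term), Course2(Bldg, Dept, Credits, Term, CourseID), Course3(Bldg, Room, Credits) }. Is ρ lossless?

Chase test. Columns are Bldg, Dept, Room, Title, Credits, Term, CourseID; row i has aⱼ where attribute j ∈ Coursei, else bᵢⱼ.
Initial tableau (one row per fragment):
  row 1: a1 b12 a3 a4 b15 a6 b17
  row 2: a1 a2 b23 b24 a5 a6 a7
  row 3: a1 b32 a3 b34 a5 b36 b37
Rows 1 and 2 agree on Term; apply Term→Room, CourseID and equate their Room, CourseID entries.
Rows 1 and 2 agree on Bldg; apply Bldg→Title and equate their Title entries.
Rows 1 and 3 agree on Bldg; apply Bldg→Title and equate their Title entries.
Rows 1 and 3 agree on Title; apply Title→CourseID and equate their CourseID entries.
Rows 1 and 2 agree on Room, Term; apply Room, Term→Bldg, Dept and equate their Bldg, Dept entries.
Rows 1 and 2 agree on Dept; apply Dept→Credits and equate their Credits entries.
Row 1 is now all distinguished symbols — the join is lossless.

Yes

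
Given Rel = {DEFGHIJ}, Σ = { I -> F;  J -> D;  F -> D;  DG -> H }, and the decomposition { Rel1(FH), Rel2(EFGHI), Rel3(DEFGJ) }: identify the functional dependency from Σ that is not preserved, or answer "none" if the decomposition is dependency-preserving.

DG -> H

Check DG → H: no single fragment contains all of {DGH}, and the restricted closure of {DG} across the fragments never reaches {H}.
I → F is preserved.
J → D is preserved.
F → D is preserved.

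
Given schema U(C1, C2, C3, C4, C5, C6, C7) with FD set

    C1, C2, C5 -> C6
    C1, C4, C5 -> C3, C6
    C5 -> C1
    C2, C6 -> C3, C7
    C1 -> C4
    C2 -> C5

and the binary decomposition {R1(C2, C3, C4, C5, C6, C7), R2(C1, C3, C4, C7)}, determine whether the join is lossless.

Common attributes: R1 ∩ R2 = {C3, C4, C7}.
No dependency enlarges {C3, C4, C7}, so (C3, C4, C7)⁺ = {C3, C4, C7}.
The closure contains neither all of R1 = {C2, C3, C4, C5, C6, C7} nor all of R2 = {C1, C3, C4, C7}, so the common attributes are not a superkey of either fragment. The join is lossy.

No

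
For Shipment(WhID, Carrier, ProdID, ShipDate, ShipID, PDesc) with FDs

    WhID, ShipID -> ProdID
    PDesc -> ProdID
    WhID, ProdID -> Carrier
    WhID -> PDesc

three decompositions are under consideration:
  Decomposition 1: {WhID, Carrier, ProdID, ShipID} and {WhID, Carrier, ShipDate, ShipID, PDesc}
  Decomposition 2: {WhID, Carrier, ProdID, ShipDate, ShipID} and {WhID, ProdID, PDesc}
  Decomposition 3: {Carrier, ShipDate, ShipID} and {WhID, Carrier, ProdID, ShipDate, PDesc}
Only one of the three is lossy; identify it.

Decomposition 1: common = {WhID, Carrier, ShipID}, closure = {WhID, Carrier, ProdID, ShipID, PDesc} → lossless.
Decomposition 2: common = {WhID, ProdID}, closure = {WhID, Carrier, ProdID, PDesc} → lossless.
Decomposition 3: common = {Carrier, ShipDate}, closure = {Carrier, ShipDate} → lossy.

Decomposition 3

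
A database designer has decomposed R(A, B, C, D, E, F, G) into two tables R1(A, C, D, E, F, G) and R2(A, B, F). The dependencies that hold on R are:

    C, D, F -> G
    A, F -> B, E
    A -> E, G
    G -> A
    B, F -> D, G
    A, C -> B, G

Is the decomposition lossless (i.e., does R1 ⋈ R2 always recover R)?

Yes

Common attributes: R1 ∩ R2 = {A, F}.
Closure of {A, F}: A, F → B, E applies, adding B, E; A → E, G applies, adding G; B, F → D, G applies, adding D. So (A, F)⁺ = {A, B, D, E, F, G}.
This closure contains every attribute of R2, so R1 ∩ R2 → R2. The join is lossless.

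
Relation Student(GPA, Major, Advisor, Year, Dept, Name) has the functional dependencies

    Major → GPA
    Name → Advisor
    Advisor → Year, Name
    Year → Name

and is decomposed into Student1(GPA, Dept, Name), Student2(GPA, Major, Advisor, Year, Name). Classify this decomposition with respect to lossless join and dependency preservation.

lossy but dependency-preserving

Lossless test: (GPA, Name)⁺ = {GPA, Advisor, Year, Name}, which is a superkey of neither fragment — lossy.
Dependency preservation: every FD's attributes lie within a single fragment, so each can be enforced locally — preserved.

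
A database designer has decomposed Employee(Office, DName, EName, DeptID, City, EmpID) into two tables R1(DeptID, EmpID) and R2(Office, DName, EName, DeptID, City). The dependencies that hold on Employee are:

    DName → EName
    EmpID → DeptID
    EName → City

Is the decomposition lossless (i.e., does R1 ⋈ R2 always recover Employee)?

No

Common attributes: R1 ∩ R2 = {DeptID}.
No dependency enlarges {DeptID}, so (DeptID)⁺ = {DeptID}.
The closure contains neither all of R1 = {DeptID, EmpID} nor all of R2 = {Office, DName, EName, DeptID, City}, so the common attributes are not a superkey of either fragment. The join is lossy.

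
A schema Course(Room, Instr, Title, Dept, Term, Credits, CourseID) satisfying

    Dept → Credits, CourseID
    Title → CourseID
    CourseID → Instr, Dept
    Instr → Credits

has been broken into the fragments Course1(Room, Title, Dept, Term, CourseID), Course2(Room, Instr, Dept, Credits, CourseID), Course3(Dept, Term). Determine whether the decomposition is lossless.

Yes

Chase test. Columns are Room, Instr, Title, Dept, Term, Credits, CourseID; row i has aⱼ where attribute j ∈ Coursei, else bᵢⱼ.
Initial tableau (one row per fragment):
  row 1: a1 b12 a3 a4 a5 b16 a7
  row 2: a1 a2 b23 a4 b25 a6 a7
  row 3: b31 b32 b33 a4 a5 b36 b37
Rows 1 and 2 agree on Dept; apply Dept→Credits, CourseID and equate their Credits, CourseID entries.
Rows 1 and 3 agree on Dept; apply Dept→Credits, CourseID and equate their Credits, CourseID entries.
Rows 1 and 2 agree on CourseID; apply CourseID→Instr, Dept and equate their Instr, Dept entries.
Rows 1 and 3 agree on CourseID; apply CourseID→Instr, Dept and equate their Instr, Dept entries.
Row 1 is now all distinguished symbols — the join is lossless.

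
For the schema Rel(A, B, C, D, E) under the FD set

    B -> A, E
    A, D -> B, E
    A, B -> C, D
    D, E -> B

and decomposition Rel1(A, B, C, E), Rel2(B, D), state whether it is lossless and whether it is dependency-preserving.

Lossless test: (B)⁺ = {A, B, C, D, E}, which contains all of one fragment — lossless.
Dependency preservation: the restricted closure of {A, D} across the fragments never reaches {B, E}, so A, D → B, E cannot be enforced without a join — not preserved.

lossless but not dependency-preserving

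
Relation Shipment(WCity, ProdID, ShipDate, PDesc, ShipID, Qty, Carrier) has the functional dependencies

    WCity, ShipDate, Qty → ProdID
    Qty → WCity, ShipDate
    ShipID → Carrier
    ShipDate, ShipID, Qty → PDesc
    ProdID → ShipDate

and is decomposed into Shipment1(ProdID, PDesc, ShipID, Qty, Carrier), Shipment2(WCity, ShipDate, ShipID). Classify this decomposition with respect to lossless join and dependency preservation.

lossy and not dependency-preserving

Lossless test: (ShipID)⁺ = {ShipID, Carrier}, which is a superkey of neither fragment — lossy.
Dependency preservation: the restricted closure of {Qty} across the fragments never reaches {WCity, ShipDate}, so Qty → WCity, ShipDate cannot be enforced without a join — not preserved.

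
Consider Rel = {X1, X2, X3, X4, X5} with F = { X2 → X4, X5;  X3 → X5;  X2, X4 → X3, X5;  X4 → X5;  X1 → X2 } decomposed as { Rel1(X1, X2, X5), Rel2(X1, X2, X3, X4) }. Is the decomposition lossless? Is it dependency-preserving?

Lossless test: (X1, X2)⁺ = {X1, X2, X3, X4, X5}, which contains all of one fragment — lossless.
Dependency preservation: the restricted closure of {X3} across the fragments never reaches {X5}, so X3 → X5 cannot be enforced without a join — not preserved.

lossless but not dependency-preserving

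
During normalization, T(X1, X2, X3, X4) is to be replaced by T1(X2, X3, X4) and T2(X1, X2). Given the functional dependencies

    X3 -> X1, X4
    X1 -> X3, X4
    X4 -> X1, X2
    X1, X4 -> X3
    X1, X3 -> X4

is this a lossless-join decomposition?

No

Common attributes: T1 ∩ T2 = {X2}.
No dependency enlarges {X2}, so (X2)⁺ = {X2}.
The closure contains neither all of T1 = {X2, X3, X4} nor all of T2 = {X1, X2}, so the common attributes are not a superkey of either fragment. The join is lossy.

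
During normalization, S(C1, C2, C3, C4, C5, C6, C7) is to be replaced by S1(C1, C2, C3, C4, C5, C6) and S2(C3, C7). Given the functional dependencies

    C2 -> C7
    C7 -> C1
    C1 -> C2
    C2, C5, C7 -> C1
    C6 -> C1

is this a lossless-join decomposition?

Common attributes: S1 ∩ S2 = {C3}.
No dependency enlarges {C3}, so (C3)⁺ = {C3}.
The closure contains neither all of S1 = {C1, C2, C3, C4, C5, C6} nor all of S2 = {C3, C7}, so the common attributes are not a superkey of either fragment. The join is lossy.

No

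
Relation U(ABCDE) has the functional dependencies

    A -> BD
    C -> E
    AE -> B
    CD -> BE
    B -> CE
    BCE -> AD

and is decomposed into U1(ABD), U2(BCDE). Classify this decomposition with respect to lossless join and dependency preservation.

lossless and dependency-preserving

Lossless test: (BD)⁺ = {ABCDE}, which contains all of one fragment — lossless.
Dependency preservation: AE → B; BCE → AD are not contained in any single fragment, but the restricted closure of each left-hand side across the fragments still reaches the right-hand side; the remaining FDs each lie inside some fragment. All dependencies are preserved.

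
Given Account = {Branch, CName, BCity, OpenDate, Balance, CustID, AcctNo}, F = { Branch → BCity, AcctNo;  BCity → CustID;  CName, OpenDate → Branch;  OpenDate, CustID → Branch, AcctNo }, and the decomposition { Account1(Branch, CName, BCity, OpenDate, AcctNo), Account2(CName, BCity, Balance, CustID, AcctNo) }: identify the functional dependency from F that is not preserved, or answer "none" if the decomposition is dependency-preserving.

Check OpenDate, CustID → Branch, AcctNo: no single fragment contains all of {Branch, OpenDate, CustID, AcctNo}, and the restricted closure of {OpenDate, CustID} across the fragments never reaches {Branch, AcctNo}.
Branch → BCity, AcctNo is preserved.
BCity → CustID is preserved.
CName, OpenDate → Branch is preserved.

OpenDate, CustID → Branch, AcctNo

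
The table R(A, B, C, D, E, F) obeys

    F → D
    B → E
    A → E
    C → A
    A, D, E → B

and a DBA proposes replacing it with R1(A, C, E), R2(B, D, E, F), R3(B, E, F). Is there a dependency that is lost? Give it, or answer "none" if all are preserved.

Check A, D, E → B: no single fragment contains all of {A, B, D, E}, and the restricted closure of {A, D, E} across the fragments never reaches {B}.
F → D is preserved.
B → E is preserved.
A → E is preserved.
C → A is preserved.

A, D, E → B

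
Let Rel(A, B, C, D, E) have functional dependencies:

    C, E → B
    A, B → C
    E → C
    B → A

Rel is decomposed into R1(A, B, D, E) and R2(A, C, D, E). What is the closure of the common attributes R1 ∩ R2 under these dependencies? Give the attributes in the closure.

R1 ∩ R2 = {A, D, E}.
E → C applies, adding C
C, E → B applies, adding B
Closure: {A, B, C, D, E}.

A, B, C, D, E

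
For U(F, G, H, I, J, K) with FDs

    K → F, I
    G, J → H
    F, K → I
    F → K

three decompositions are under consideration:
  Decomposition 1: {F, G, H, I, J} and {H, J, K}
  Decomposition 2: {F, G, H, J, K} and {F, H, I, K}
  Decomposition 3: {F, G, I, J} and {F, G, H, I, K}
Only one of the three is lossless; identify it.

Decomposition 1: common = {H, J}, closure = {H, J} → lossy.
Decomposition 2: common = {F, H, K}, closure = {F, H, I, K} → lossless.
Decomposition 3: common = {F, G, I}, closure = {F, G, I, K} → lossy.

Decomposition 2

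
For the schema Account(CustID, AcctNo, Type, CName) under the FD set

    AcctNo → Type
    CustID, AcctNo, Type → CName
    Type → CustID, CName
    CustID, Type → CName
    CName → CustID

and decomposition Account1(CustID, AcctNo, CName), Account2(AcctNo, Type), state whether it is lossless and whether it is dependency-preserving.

Lossless test: (AcctNo)⁺ = {CustID, AcctNo, Type, CName}, which contains all of one fragment — lossless.
Dependency preservation: the restricted closure of {Type} across the fragments never reaches {CustID, CName}, so Type → CustID, CName cannot be enforced without a join — not preserved.

lossless but not dependency-preserving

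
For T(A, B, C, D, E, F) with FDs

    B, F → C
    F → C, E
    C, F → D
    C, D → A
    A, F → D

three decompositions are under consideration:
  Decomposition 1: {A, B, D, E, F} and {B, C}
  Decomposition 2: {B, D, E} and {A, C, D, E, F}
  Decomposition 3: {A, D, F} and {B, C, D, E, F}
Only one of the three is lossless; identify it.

Decomposition 3

Decomposition 1: common = {B}, closure = {B} → lossy.
Decomposition 2: common = {D, E}, closure = {D, E} → lossy.
Decomposition 3: common = {D, F}, closure = {A, C, D, E, F} → lossless.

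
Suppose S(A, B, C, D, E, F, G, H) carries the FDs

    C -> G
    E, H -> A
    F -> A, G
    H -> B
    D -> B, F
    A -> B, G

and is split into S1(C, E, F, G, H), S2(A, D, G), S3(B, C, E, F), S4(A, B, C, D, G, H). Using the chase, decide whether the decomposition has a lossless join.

Chase test. Columns are A, B, C, D, E, F, G, H; row i has aⱼ where attribute j ∈ Si, else bᵢⱼ.
Initial tableau (one row per fragment):
  row 1: b11 b12 a3 b14 a5 a6 a7 a8
  row 2: a1 b22 b23 a4 b25 b26 a7 b28
  row 3: b31 a2 a3 b34 a5 a6 b37 b38
  row 4: a1 a2 a3 a4 b45 b46 a7 a8
Rows 1 and 3 agree on C; apply C→G and equate their G entries.
Rows 1 and 3 agree on F; apply F→A, G and equate their A, G entries.
Rows 1 and 4 agree on H; apply H→B and equate their B entries.
Rows 2 and 4 agree on D; apply D→B, F and equate their B, F entries.
No row becomes fully distinguished — the join is lossy.

No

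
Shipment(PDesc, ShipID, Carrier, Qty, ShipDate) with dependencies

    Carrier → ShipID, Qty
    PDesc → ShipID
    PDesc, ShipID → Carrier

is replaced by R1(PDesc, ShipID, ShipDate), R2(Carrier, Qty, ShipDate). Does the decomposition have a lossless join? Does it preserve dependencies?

lossy and not dependency-preserving

Lossless test: (ShipDate)⁺ = {ShipDate}, which is a superkey of neither fragment — lossy.
Dependency preservation: the restricted closure of {Carrier} across the fragments never reaches {ShipID, Qty}, so Carrier → ShipID, Qty cannot be enforced without a join — not preserved.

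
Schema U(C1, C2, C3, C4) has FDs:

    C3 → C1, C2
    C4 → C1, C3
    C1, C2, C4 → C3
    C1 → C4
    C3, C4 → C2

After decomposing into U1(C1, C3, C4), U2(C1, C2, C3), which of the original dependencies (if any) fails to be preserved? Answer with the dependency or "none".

C3 → C1, C2 lies within U2.
C4 → C1, C3 lies within U1.
C1, C2, C4 → C3: restricted closure across fragments reaches C3.
C1 → C4 lies within U1.
C3, C4 → C2: restricted closure across fragments reaches C2.
Every dependency is enforceable on the fragments, so the decomposition is dependency-preserving.

none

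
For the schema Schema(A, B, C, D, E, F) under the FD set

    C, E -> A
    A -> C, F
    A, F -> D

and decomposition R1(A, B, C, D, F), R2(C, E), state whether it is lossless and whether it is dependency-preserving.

lossy and not dependency-preserving

Lossless test: (C)⁺ = {C}, which is a superkey of neither fragment — lossy.
Dependency preservation: the restricted closure of {C, E} across the fragments never reaches {A}, so C, E → A cannot be enforced without a join — not preserved.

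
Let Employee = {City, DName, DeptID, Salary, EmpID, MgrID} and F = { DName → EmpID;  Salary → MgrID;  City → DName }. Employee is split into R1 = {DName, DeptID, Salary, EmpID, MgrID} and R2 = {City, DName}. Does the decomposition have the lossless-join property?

No

Common attributes: R1 ∩ R2 = {DName}.
Closure of {DName}: DName → EmpID applies, adding EmpID. So (DName)⁺ = {DName, EmpID}.
The closure contains neither all of R1 = {DName, DeptID, Salary, EmpID, MgrID} nor all of R2 = {City, DName}, so the common attributes are not a superkey of either fragment. The join is lossy.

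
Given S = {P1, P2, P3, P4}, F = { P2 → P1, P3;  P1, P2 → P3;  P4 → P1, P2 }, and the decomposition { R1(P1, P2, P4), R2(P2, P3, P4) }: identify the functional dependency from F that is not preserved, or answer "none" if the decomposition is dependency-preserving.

none

P2 → P1, P3: restricted closure across fragments reaches P1, P3.
P1, P2 → P3: restricted closure across fragments reaches P3.
P4 → P1, P2 lies within R1.
Every dependency is enforceable on the fragments, so the decomposition is dependency-preserving.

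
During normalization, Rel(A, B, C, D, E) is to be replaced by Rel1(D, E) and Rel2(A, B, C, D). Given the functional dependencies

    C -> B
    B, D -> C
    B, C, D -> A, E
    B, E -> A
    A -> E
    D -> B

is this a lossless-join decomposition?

Common attributes: Rel1 ∩ Rel2 = {D}.
Closure of {D}: D → B applies, adding B; B, D → C applies, adding C; B, C, D → A, E applies, adding A, E. So (D)⁺ = {A, B, C, D, E}.
This closure contains every attribute of Rel1, so Rel1 ∩ Rel2 → Rel1. The join is lossless.

Yes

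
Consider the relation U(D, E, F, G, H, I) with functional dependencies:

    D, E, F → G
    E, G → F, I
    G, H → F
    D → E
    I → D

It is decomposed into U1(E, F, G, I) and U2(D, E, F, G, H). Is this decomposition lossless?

Yes

Common attributes: U1 ∩ U2 = {E, F, G}.
Closure of {E, F, G}: E, G → F, I applies, adding I; I → D applies, adding D. So (E, F, G)⁺ = {D, E, F, G, I}.
This closure contains every attribute of U1, so U1 ∩ U2 → U1. The join is lossless.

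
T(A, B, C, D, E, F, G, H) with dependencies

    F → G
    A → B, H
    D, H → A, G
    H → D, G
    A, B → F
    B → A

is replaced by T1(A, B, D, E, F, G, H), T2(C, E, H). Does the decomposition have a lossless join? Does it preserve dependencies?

lossless and dependency-preserving

Lossless test: (E, H)⁺ = {A, B, D, E, F, G, H}, which contains all of one fragment — lossless.
Dependency preservation: every FD's attributes lie within a single fragment, so each can be enforced locally — preserved.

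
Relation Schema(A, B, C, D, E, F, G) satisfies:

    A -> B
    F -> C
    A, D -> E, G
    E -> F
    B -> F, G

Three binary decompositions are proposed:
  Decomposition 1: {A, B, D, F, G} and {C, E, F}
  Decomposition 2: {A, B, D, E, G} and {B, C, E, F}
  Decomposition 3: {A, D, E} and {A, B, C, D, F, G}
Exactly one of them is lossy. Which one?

Decomposition 1

Decomposition 1: common = {F}, closure = {C, F} → lossy.
Decomposition 2: common = {B, E}, closure = {B, C, E, F, G} → lossless.
Decomposition 3: common = {A, D}, closure = {A, B, C, D, E, F, G} → lossless.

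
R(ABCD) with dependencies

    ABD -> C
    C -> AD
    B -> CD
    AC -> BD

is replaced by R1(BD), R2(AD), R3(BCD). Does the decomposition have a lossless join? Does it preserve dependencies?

lossy and not dependency-preserving

Lossless test (chase): Rows 1 and 3 agree on B; apply B→CD and equate their CD entries. Rows 1 and 3 agree on C; apply C→AD and equate their AD entries. No row becomes fully distinguished — the join is lossy.
Dependency preservation: the restricted closure of {C} across the fragments never reaches {AD}, so C → AD cannot be enforced without a join — not preserved.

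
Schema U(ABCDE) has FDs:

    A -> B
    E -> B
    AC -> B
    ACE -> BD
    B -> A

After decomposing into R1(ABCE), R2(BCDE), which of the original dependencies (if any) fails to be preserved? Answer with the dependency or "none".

none

A → B lies within R1.
E → B lies within R1.
AC → B lies within R1.
ACE → BD: restricted closure across fragments reaches BD.
B → A lies within R1.
Every dependency is enforceable on the fragments, so the decomposition is dependency-preserving.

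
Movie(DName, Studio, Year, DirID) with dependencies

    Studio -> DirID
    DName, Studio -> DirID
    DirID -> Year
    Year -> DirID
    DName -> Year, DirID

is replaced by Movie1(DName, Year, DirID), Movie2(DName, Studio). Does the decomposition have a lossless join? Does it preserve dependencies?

lossless but not dependency-preserving

Lossless test: (DName)⁺ = {DName, Year, DirID}, which contains all of one fragment — lossless.
Dependency preservation: the restricted closure of {Studio} across the fragments never reaches {DirID}, so Studio → DirID cannot be enforced without a join — not preserved.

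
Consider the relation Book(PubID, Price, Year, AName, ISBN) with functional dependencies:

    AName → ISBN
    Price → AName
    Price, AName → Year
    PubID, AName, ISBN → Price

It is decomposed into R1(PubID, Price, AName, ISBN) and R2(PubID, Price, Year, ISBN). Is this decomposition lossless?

Common attributes: R1 ∩ R2 = {PubID, Price, ISBN}.
Closure of {PubID, Price, ISBN}: Price → AName applies, adding AName; Price, AName → Year applies, adding Year. So (PubID, Price, ISBN)⁺ = {PubID, Price, Year, AName, ISBN}.
This closure contains every attribute of R1, so R1 ∩ R2 → R1. The join is lossless.

Yes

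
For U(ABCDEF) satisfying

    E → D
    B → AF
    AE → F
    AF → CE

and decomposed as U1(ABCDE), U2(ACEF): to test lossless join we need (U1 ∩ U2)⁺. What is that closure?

U1 ∩ U2 = {ACE}.
E → D applies, adding D
AE → F applies, adding F
Closure: {ACDEF}.

ACDEF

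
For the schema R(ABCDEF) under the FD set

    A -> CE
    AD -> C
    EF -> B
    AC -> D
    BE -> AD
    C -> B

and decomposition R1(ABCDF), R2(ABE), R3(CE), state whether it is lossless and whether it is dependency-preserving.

Lossless test (chase): Rows 1 and 2 agree on A; apply A→CE and equate their CE entries. Rows 1 and 2 agree on AC; apply AC→D and equate their D entries. Rows 1 and 3 agree on C; apply C→B and equate their B entries. Rows 1 and 3 agree on BE; apply BE→AD and equate their AD entries. Row 1 is now all distinguished symbols — the join is lossless.
Dependency preservation: the restricted closure of {EF} across the fragments never reaches {B}, so EF → B cannot be enforced without a join — not preserved.

lossless but not dependency-preserving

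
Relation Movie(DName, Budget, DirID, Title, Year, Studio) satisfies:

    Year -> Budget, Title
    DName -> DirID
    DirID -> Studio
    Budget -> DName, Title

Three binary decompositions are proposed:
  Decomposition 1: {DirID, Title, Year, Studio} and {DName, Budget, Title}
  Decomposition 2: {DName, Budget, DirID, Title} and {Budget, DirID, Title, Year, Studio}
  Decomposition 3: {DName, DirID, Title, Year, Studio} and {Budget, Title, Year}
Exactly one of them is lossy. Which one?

Decomposition 1: common = {Title}, closure = {Title} → lossy.
Decomposition 2: common = {Budget, DirID, Title}, closure = {DName, Budget, DirID, Title, Studio} → lossless.
Decomposition 3: common = {Title, Year}, closure = {DName, Budget, DirID, Title, Year, Studio} → lossless.

Decomposition 1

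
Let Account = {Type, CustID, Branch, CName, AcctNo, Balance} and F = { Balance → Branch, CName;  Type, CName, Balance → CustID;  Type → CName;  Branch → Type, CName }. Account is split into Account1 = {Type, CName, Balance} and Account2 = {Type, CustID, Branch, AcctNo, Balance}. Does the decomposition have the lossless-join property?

Common attributes: Account1 ∩ Account2 = {Type, Balance}.
Closure of {Type, Balance}: Balance → Branch, CName applies, adding Branch, CName; Type, CName, Balance → CustID applies, adding CustID. So (Type, Balance)⁺ = {Type, CustID, Branch, CName, Balance}.
This closure contains every attribute of Account1, so Account1 ∩ Account2 → Account1. The join is lossless.

Yes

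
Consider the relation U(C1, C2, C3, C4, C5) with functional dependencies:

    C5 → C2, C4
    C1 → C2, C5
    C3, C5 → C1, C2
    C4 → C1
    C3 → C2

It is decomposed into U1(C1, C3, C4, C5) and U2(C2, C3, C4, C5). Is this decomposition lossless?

Common attributes: U1 ∩ U2 = {C3, C4, C5}.
Closure of {C3, C4, C5}: C5 → C2, C4 applies, adding C2; C3, C5 → C1, C2 applies, adding C1. So (C3, C4, C5)⁺ = {C1, C2, C3, C4, C5}.
This closure contains every attribute of U1, so U1 ∩ U2 → U1. The join is lossless.

Yes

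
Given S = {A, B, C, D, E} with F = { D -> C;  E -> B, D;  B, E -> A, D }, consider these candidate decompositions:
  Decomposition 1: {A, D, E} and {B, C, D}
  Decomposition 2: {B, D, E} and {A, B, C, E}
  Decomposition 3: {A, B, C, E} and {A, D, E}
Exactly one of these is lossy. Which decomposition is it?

Decomposition 1

Decomposition 1: common = {D}, closure = {C, D} → lossy.
Decomposition 2: common = {B, E}, closure = {A, B, C, D, E} → lossless.
Decomposition 3: common = {A, E}, closure = {A, B, C, D, E} → lossless.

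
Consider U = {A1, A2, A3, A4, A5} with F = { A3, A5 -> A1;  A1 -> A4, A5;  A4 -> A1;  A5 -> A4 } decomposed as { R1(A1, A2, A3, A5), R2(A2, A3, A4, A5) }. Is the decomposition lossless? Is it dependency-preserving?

lossless and dependency-preserving

Lossless test: (A2, A3, A5)⁺ = {A1, A2, A3, A4, A5}, which contains all of one fragment — lossless.
Dependency preservation: A1 → A4, A5; A4 → A1 are not contained in any single fragment, but the restricted closure of each left-hand side across the fragments still reaches the right-hand side; the remaining FDs each lie inside some fragment. All dependencies are preserved.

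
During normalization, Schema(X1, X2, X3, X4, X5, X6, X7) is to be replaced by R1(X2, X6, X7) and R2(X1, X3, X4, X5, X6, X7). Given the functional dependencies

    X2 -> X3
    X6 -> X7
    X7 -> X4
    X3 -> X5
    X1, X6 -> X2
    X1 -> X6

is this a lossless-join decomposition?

Common attributes: R1 ∩ R2 = {X6, X7}.
Closure of {X6, X7}: X7 → X4 applies, adding X4. So (X6, X7)⁺ = {X4, X6, X7}.
The closure contains neither all of R1 = {X2, X6, X7} nor all of R2 = {X1, X3, X4, X5, X6, X7}, so the common attributes are not a superkey of either fragment. The join is lossy.

No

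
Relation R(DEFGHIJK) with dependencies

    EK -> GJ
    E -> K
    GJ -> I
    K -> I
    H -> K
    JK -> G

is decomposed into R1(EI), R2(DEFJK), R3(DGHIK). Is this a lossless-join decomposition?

Chase test. Columns are DEFGHIJK; row i has aⱼ where attribute j ∈ Ri, else bᵢⱼ.
Initial tableau (one row per fragment):
  row 1: b11 a2 b13 b14 b15 a6 b17 b18
  row 2: a1 a2 a3 b24 b25 b26 a7 a8
  row 3: a1 b32 b33 a4 a5 a6 b37 a8
Rows 1 and 2 agree on E; apply E→K and equate their K entries.
Rows 1 and 2 agree on K; apply K→I and equate their I entries.
Rows 1 and 2 agree on EK; apply EK→GJ and equate their GJ entries.
No row becomes fully distinguished — the join is lossy.

No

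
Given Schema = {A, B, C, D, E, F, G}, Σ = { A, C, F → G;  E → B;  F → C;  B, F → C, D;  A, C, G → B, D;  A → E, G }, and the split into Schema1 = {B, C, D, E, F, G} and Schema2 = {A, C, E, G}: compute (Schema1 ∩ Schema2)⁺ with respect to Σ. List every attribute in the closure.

Schema1 ∩ Schema2 = {C, E, G}.
E → B applies, adding B
Closure: {B, C, E, G}.

B, C, E, G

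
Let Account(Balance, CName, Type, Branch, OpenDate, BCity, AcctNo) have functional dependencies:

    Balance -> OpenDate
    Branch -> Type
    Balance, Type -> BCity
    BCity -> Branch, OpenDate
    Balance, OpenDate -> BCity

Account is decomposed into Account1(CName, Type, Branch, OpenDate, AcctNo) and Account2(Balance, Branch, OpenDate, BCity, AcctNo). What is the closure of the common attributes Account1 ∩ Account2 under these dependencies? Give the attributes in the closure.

Type, Branch, OpenDate, AcctNo

Account1 ∩ Account2 = {Branch, OpenDate, AcctNo}.
Branch → Type applies, adding Type
Closure: {Type, Branch, OpenDate, AcctNo}.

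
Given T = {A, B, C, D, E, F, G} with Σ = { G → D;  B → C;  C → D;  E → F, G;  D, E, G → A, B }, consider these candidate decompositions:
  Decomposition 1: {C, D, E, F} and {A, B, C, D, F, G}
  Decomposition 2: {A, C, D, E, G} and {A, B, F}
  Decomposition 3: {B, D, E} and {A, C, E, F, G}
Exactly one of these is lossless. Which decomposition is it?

Decomposition 1: common = {C, D, F}, closure = {C, D, F} → lossy.
Decomposition 2: common = {A}, closure = {A} → lossy.
Decomposition 3: common = {E}, closure = {A, B, C, D, E, F, G} → lossless.

Decomposition 3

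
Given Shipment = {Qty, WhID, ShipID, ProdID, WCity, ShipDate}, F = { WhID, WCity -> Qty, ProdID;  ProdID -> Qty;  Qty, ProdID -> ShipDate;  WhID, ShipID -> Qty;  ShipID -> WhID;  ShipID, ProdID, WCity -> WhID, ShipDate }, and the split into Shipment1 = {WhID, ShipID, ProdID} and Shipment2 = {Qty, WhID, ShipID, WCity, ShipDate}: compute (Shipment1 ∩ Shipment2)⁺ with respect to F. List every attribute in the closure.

Qty, WhID, ShipID

Shipment1 ∩ Shipment2 = {WhID, ShipID}.
WhID, ShipID → Qty applies, adding Qty
Closure: {Qty, WhID, ShipID}.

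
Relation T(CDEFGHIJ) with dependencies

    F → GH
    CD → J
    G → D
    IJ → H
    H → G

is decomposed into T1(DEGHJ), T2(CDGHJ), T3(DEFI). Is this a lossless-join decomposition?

No

Chase test. Columns are CDEFGHIJ; row i has aⱼ where attribute j ∈ Ti, else bᵢⱼ.
Initial tableau (one row per fragment):
  row 1: b11 a2 a3 b14 a5 a6 b17 a8
  row 2: a1 a2 b23 b24 a5 a6 b27 a8
  row 3: b31 a2 a3 a4 b35 b36 a7 b38
No row becomes fully distinguished — the join is lossy.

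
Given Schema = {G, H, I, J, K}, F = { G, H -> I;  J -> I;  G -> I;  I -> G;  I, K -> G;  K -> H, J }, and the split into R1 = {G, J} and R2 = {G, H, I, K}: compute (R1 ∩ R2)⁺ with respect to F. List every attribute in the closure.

R1 ∩ R2 = {G}.
G → I applies, adding I
Closure: {G, I}.

G, I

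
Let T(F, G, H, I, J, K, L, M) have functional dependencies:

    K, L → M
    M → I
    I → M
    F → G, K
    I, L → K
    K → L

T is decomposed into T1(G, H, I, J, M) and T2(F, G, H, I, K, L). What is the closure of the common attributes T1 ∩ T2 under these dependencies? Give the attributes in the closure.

T1 ∩ T2 = {G, H, I}.
I → M applies, adding M
Closure: {G, H, I, M}.

G, H, I, M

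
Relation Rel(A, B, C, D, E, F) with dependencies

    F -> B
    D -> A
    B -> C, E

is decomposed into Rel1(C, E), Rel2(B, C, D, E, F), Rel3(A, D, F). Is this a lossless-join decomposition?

Yes

Chase test. Columns are A, B, C, D, E, F; row i has aⱼ where attribute j ∈ Reli, else bᵢⱼ.
Initial tableau (one row per fragment):
  row 1: b11 b12 a3 b14 a5 b16
  row 2: b21 a2 a3 a4 a5 a6
  row 3: a1 b32 b33 a4 b35 a6
Rows 2 and 3 agree on F; apply F→B and equate their B entries.
Rows 2 and 3 agree on D; apply D→A and equate their A entries.
Rows 2 and 3 agree on B; apply B→C, E and equate their C, E entries.
Row 2 is now all distinguished symbols — the join is lossless.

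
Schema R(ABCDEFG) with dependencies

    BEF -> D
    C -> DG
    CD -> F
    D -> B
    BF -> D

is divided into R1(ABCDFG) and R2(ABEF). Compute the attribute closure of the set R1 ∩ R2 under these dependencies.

R1 ∩ R2 = {ABF}.
BF → D applies, adding D
Closure: {ABDF}.

ABDF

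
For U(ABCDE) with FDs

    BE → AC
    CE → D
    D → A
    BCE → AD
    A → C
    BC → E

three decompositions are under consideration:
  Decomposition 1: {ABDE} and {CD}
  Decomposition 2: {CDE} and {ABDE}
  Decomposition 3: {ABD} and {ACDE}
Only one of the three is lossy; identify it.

Decomposition 3

Decomposition 1: common = {D}, closure = {ACD} → lossless.
Decomposition 2: common = {DE}, closure = {ACDE} → lossless.
Decomposition 3: common = {AD}, closure = {ACD} → lossy.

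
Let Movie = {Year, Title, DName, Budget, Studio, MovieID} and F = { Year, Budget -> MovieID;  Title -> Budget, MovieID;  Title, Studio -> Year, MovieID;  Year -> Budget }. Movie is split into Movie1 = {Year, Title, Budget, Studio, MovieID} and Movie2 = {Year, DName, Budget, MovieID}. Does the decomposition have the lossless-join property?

No

Common attributes: Movie1 ∩ Movie2 = {Year, Budget, MovieID}.
No dependency enlarges {Year, Budget, MovieID}, so (Year, Budget, MovieID)⁺ = {Year, Budget, MovieID}.
The closure contains neither all of Movie1 = {Year, Title, Budget, Studio, MovieID} nor all of Movie2 = {Year, DName, Budget, MovieID}, so the common attributes are not a superkey of either fragment. The join is lossy.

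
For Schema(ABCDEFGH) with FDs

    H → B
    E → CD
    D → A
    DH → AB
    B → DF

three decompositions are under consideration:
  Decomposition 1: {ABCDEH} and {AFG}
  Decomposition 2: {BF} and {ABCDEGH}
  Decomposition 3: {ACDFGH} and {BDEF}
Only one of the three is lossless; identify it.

Decomposition 1: common = {A}, closure = {A} → lossy.
Decomposition 2: common = {B}, closure = {ABDF} → lossless.
Decomposition 3: common = {DF}, closure = {ADF} → lossy.

Decomposition 2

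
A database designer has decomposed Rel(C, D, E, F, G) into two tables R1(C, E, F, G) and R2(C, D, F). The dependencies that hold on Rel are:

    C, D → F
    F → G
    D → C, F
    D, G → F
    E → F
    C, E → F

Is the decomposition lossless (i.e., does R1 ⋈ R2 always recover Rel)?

No

Common attributes: R1 ∩ R2 = {C, F}.
Closure of {C, F}: F → G applies, adding G. So (C, F)⁺ = {C, F, G}.
The closure contains neither all of R1 = {C, E, F, G} nor all of R2 = {C, D, F}, so the common attributes are not a superkey of either fragment. The join is lossy.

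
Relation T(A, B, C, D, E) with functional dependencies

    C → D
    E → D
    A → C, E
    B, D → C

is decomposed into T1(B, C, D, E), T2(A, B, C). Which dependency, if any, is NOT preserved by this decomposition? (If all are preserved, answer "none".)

A → C, E

Check A → C, E: no single fragment contains all of {A, C, E}, and the restricted closure of {A} across the fragments never reaches {C, E}.
C → D is preserved.
E → D is preserved.
B, D → C is preserved.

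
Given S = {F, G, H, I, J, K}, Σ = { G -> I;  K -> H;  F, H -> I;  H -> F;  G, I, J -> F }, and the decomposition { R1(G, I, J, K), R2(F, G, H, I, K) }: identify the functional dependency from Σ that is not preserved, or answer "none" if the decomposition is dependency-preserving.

Check G, I, J → F: no single fragment contains all of {F, G, I, J}, and the restricted closure of {G, I, J} across the fragments never reaches {F}.
G → I is preserved.
K → H is preserved.
F, H → I is preserved.
H → F is preserved.

G, I, J -> F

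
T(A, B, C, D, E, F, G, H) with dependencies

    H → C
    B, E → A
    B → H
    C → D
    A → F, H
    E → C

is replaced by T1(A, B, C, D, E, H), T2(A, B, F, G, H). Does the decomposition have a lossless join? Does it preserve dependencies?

lossy but dependency-preserving

Lossless test: (A, B, H)⁺ = {A, B, C, D, F, H}, which is a superkey of neither fragment — lossy.
Dependency preservation: every FD's attributes lie within a single fragment, so each can be enforced locally — preserved.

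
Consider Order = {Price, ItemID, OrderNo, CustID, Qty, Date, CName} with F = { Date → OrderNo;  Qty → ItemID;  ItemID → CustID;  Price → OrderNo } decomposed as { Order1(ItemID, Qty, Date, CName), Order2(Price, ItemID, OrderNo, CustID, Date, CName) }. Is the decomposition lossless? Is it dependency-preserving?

lossy but dependency-preserving

Lossless test: (ItemID, Date, CName)⁺ = {ItemID, OrderNo, CustID, Date, CName}, which is a superkey of neither fragment — lossy.
Dependency preservation: every FD's attributes lie within a single fragment, so each can be enforced locally — preserved.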